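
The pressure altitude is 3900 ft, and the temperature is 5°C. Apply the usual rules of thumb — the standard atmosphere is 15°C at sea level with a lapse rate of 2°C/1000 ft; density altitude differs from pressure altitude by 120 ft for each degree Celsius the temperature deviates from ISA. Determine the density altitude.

ISA temperature at 3900 ft = 15 − 2 × (3900/1000) = 7.2°C.
ISA deviation = 5 − 7.2 = -2.2°C.
Density altitude = 3900 + 120 × (-2.2) = 3900 + (-264) = 3636 ft.

3636 ft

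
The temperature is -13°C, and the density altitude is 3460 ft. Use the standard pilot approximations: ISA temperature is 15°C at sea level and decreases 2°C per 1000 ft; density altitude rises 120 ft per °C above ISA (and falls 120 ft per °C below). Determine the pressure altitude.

5500 ft

DA = PA + 120 × (OAT − (15 − 2·PA/1000)) = PA + 120·OAT − 1800 + 0.24·PA = 1.24·PA + 120·OAT − 1800.
So 1.24·PA = 3460 − 120 × (-13) + 1800 = 6820.
PA = 6820 / 1.24 = 5500 ft.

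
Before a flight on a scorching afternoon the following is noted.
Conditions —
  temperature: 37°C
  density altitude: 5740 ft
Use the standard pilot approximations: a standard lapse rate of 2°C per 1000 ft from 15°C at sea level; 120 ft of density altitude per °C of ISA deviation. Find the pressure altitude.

2500 ft

DA = PA + 120 × (OAT − (15 − 2·PA/1000)) = PA + 120·OAT − 1800 + 0.24·PA = 1.24·PA + 120·OAT − 1800.
So 1.24·PA = 5740 − 120 × 37 + 1800 = 3100.
PA = 3100 / 1.24 = 2500 ft.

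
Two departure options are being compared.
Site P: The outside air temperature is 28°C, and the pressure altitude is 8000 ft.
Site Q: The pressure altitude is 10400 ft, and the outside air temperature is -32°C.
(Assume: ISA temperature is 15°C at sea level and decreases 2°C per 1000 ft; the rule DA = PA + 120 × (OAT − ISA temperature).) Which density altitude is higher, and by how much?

Site P: ISA temp = -1°C, deviation +29°C, DA = 8000 + 120 × 29 = 11480 ft.
Site Q: ISA temp = -5.8°C, deviation -26.2°C, DA = 10400 + 120 × (-26.2) = 7256 ft.
Site P is higher by 11480 − 7256 = 4224 ft.

Site P by 4224 ft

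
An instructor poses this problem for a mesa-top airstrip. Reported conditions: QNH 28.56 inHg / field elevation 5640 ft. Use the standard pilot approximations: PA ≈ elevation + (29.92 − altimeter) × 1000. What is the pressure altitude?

Pressure correction = (29.92 − 28.56) × 1000 = +1360 ft.
Pressure altitude = 5640 + (+1360) = 7000 ft.

7000 ft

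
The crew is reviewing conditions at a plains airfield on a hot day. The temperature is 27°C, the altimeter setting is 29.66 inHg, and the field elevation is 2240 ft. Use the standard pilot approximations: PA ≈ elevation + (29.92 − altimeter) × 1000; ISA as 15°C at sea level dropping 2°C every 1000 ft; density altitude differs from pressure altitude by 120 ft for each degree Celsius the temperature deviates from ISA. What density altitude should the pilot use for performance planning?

4540 ft

Pressure altitude = 2240 + (29.92 − 29.66) × 1000 = 2240 + (+260) = 2500 ft.
ISA temperature at 2500 ft = 15 − 2 × (2500/1000) = 10°C.
ISA deviation = 27 − 10 = +17°C.
Density altitude = 2500 + 120 × (17) = 4540 ft.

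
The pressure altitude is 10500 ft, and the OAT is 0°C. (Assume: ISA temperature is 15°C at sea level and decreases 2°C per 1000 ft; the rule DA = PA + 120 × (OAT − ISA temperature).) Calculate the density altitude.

ISA temperature at 10500 ft = 15 − 2 × (10500/1000) = -6°C.
ISA deviation = 0 − (-6) = +6°C.
Density altitude = 10500 + 120 × (6) = 10500 + (+720) = 11220 ft.

11220 ft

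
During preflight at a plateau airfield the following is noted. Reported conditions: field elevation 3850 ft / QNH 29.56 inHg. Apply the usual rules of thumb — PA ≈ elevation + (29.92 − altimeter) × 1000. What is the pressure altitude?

Pressure correction = (29.92 − 29.56) × 1000 = +360 ft.
Pressure altitude = 3850 + (+360) = 4210 ft.

4210 ft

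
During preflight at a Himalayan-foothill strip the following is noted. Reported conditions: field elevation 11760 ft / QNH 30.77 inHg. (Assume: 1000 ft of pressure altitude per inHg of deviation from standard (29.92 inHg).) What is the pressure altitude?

Pressure correction = (29.92 − 30.77) × 1000 = -850 ft.
Pressure altitude = 11760 + (-850) = 10910 ft.

10910 ft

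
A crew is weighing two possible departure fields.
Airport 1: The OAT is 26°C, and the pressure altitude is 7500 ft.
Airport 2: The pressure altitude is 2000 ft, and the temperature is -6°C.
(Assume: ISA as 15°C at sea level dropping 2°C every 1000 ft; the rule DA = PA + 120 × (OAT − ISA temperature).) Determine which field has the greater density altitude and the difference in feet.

Airport 1 by 10660 ft

Airport 1: ISA temp = 0°C, deviation +26°C, DA = 7500 + 120 × 26 = 10620 ft.
Airport 2: ISA temp = 11°C, deviation -17°C, DA = 2000 + 120 × (-17) = -40 ft.
Airport 1 is higher by 10620 − (-40) = 10660 ft.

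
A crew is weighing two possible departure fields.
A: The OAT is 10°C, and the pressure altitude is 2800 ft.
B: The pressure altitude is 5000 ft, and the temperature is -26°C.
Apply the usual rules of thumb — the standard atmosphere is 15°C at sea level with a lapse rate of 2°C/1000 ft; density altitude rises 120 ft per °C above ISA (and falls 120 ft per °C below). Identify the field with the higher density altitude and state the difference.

A: ISA temp = 9.4°C, deviation +0.6°C, DA = 2800 + 120 × 0.6 = 2872 ft.
B: ISA temp = 5°C, deviation -31°C, DA = 5000 + 120 × (-31) = 1280 ft.
A is higher by 2872 − 1280 = 1592 ft.

A by 1592 ft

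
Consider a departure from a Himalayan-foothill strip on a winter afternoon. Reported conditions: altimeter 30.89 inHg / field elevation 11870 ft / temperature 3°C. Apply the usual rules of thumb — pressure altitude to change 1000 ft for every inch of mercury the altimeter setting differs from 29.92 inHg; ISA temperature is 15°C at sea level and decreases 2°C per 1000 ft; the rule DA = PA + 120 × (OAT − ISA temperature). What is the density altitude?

Pressure altitude = 11870 + (29.92 − 30.89) × 1000 = 11870 + (-970) = 10900 ft.
ISA temperature at 10900 ft = 15 − 2 × (10900/1000) = -6.8°C.
ISA deviation = 3 − (-6.8) = +9.8°C.
Density altitude = 10900 + 120 × (9.8) = 12076 ft.

12076 ft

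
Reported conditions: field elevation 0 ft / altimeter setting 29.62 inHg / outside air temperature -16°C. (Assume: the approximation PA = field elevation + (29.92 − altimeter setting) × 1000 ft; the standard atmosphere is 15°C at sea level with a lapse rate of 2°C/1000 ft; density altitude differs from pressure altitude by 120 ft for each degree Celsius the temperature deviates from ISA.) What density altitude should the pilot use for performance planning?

Pressure altitude = 0 + (29.92 − 29.62) × 1000 = 0 + (+300) = 300 ft.
ISA temperature at 300 ft = 15 − 2 × (300/1000) = 14.4°C.
ISA deviation = -16 − 14.4 = -30.4°C.
Density altitude = 300 + 120 × (-30.4) = -3348 ft.

-3348 ft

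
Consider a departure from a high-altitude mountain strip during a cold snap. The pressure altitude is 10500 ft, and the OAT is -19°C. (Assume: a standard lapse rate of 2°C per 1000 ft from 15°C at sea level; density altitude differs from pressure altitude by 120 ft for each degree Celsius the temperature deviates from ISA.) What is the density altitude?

ISA temperature at 10500 ft = 15 − 2 × (10500/1000) = -6°C.
ISA deviation = -19 − (-6) = -13°C.
Density altitude = 10500 + 120 × (-13) = 10500 + (-1560) = 8940 ft.

8940 ft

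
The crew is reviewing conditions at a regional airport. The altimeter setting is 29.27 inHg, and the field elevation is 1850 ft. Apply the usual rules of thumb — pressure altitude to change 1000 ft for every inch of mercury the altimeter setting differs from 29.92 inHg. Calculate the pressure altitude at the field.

Pressure correction = (29.92 − 29.27) × 1000 = +650 ft.
Pressure altitude = 1850 + (+650) = 2500 ft.

2500 ft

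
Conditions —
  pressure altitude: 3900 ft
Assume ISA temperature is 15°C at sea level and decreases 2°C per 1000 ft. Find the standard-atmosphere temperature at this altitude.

ISA temperature = 15 − 2 × (3900/1000) = 15 − 7.8 = 7.2°C.

7.2°C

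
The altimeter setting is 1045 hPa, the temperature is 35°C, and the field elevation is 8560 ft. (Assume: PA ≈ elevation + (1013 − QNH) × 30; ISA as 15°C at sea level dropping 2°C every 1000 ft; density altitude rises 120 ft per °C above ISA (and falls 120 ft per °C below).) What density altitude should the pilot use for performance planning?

11824 ft

Pressure altitude = 8560 + (1013 − 1045) × 30 = 8560 + (-960) = 7600 ft.
ISA temperature at 7600 ft = 15 − 2 × (7600/1000) = -0.2°C.
ISA deviation = 35 − (-0.2) = +35.2°C.
Density altitude = 7600 + 120 × (35.2) = 11824 ft.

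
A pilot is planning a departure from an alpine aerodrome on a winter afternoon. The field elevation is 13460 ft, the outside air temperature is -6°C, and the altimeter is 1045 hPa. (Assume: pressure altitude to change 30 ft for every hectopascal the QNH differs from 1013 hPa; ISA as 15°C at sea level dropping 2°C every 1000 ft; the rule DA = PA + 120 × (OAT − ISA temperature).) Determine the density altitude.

12980 ft

Pressure altitude = 13460 + (1013 − 1045) × 30 = 13460 + (-960) = 12500 ft.
ISA temperature at 12500 ft = 15 − 2 × (12500/1000) = -10°C.
ISA deviation = -6 − (-10) = +4°C.
Density altitude = 12500 + 120 × (4) = 12980 ft.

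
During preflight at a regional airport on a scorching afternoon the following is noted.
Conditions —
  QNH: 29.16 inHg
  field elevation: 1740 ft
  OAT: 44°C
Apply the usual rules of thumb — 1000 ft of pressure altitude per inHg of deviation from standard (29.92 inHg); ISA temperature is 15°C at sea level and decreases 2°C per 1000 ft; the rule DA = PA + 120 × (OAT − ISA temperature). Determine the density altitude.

Pressure altitude = 1740 + (29.92 − 29.16) × 1000 = 1740 + (+760) = 2500 ft.
ISA temperature at 2500 ft = 15 − 2 × (2500/1000) = 10°C.
ISA deviation = 44 − 10 = +34°C.
Density altitude = 2500 + 120 × (34) = 6580 ft.

6580 ft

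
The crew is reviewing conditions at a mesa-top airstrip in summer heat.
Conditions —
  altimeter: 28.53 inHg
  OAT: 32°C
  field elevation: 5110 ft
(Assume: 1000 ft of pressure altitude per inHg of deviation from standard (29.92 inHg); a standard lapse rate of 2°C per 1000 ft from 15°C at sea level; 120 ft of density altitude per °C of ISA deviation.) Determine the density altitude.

10100 ft

Pressure altitude = 5110 + (29.92 − 28.53) × 1000 = 5110 + (+1390) = 6500 ft.
ISA temperature at 6500 ft = 15 − 2 × (6500/1000) = 2°C.
ISA deviation = 32 − 2 = +30°C.
Density altitude = 6500 + 120 × (30) = 10100 ft.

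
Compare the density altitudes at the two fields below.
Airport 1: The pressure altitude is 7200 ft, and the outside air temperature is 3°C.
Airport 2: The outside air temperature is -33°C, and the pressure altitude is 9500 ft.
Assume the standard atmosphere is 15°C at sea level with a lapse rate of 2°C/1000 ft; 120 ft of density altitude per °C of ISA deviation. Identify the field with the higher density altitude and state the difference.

Airport 1: ISA temp = 0.6°C, deviation +2.4°C, DA = 7200 + 120 × 2.4 = 7488 ft.
Airport 2: ISA temp = -4°C, deviation -29°C, DA = 9500 + 120 × (-29) = 6020 ft.
Airport 1 is higher by 7488 − 6020 = 1468 ft.

Airport 1 by 1468 ft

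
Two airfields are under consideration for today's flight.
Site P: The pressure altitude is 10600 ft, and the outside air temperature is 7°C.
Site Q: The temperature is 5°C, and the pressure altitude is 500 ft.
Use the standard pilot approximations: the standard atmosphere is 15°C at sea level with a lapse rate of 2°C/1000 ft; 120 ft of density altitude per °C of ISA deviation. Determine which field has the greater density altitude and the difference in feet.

Site P: ISA temp = -6.2°C, deviation +13.2°C, DA = 10600 + 120 × 13.2 = 12184 ft.
Site Q: ISA temp = 14°C, deviation -9°C, DA = 500 + 120 × (-9) = -580 ft.
Site P is higher by 12184 − (-580) = 12764 ft.

Site P by 12764 ft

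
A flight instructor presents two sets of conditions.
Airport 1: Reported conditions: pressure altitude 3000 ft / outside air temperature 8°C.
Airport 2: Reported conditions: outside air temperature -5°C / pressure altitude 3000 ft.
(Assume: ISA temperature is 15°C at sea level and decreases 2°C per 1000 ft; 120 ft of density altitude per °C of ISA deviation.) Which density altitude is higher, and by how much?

Airport 1: ISA temp = 9°C, deviation -1°C, DA = 3000 + 120 × (-1) = 2880 ft.
Airport 2: ISA temp = 9°C, deviation -14°C, DA = 3000 + 120 × (-14) = 1320 ft.
Airport 1 is higher by 2880 − 1320 = 1560 ft.

Airport 1 by 1560 ft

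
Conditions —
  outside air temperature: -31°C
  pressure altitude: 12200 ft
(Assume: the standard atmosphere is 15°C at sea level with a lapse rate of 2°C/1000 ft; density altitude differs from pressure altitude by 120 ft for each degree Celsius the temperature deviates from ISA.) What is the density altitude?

ISA temperature at 12200 ft = 15 − 2 × (12200/1000) = -9.4°C.
ISA deviation = -31 − (-9.4) = -21.6°C.
Density altitude = 12200 + 120 × (-21.6) = 12200 + (-2592) = 9608 ft.

9608 ft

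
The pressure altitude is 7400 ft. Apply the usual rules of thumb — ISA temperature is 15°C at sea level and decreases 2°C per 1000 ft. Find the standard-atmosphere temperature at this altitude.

0.2°C

ISA temperature = 15 − 2 × (7400/1000) = 15 − 14.8 = 0.2°C.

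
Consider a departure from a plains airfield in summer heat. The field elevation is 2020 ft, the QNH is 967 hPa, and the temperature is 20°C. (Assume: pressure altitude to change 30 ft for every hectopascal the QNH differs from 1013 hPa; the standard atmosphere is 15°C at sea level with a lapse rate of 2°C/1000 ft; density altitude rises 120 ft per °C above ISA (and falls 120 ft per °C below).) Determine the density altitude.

Pressure altitude = 2020 + (1013 − 967) × 30 = 2020 + (+1380) = 3400 ft.
ISA temperature at 3400 ft = 15 − 2 × (3400/1000) = 8.2°C.
ISA deviation = 20 − 8.2 = +11.8°C.
Density altitude = 3400 + 120 × (11.8) = 4816 ft.

4816 ft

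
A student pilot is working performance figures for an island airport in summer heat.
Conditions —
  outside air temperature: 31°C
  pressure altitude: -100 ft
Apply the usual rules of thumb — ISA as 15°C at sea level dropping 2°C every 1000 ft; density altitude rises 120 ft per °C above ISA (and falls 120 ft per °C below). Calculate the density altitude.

1796 ft

ISA temperature at -100 ft = 15 − 2 × (-100/1000) = 15.2°C.
ISA deviation = 31 − 15.2 = +15.8°C.
Density altitude = -100 + 120 × (15.8) = -100 + (+1896) = 1796 ft.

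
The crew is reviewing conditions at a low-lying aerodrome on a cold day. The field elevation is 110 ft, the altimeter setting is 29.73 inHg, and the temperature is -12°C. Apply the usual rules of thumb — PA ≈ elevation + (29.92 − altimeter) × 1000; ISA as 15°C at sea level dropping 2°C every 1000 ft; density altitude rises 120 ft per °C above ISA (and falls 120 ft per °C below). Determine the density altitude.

Pressure altitude = 110 + (29.92 − 29.73) × 1000 = 110 + (+190) = 300 ft.
ISA temperature at 300 ft = 15 − 2 × (300/1000) = 14.4°C.
ISA deviation = -12 − 14.4 = -26.4°C.
Density altitude = 300 + 120 × (-26.4) = -2868 ft.

-2868 ft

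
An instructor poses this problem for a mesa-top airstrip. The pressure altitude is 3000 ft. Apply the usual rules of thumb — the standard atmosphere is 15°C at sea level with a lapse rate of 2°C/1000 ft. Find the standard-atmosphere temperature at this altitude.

9°C

ISA temperature = 15 − 2 × (3000/1000) = 15 − 6 = 9°C.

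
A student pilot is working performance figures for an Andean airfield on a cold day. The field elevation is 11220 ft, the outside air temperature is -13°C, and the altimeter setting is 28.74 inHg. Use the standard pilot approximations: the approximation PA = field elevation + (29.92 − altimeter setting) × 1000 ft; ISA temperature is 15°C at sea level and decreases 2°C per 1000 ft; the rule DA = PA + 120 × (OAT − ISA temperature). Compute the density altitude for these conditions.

12016 ft

Pressure altitude = 11220 + (29.92 − 28.74) × 1000 = 11220 + (+1180) = 12400 ft.
ISA temperature at 12400 ft = 15 − 2 × (12400/1000) = -9.8°C.
ISA deviation = -13 − (-9.8) = -3.2°C.
Density altitude = 12400 + 120 × (-3.2) = 12016 ft.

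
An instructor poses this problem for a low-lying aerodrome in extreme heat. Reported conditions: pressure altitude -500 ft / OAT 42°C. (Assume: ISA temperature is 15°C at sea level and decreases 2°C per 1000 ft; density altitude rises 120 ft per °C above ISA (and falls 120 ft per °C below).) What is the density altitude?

2620 ft

ISA temperature at -500 ft = 15 − 2 × (-500/1000) = 16°C.
ISA deviation = 42 − 16 = +26°C.
Density altitude = -500 + 120 × (26) = -500 + (+3120) = 2620 ft.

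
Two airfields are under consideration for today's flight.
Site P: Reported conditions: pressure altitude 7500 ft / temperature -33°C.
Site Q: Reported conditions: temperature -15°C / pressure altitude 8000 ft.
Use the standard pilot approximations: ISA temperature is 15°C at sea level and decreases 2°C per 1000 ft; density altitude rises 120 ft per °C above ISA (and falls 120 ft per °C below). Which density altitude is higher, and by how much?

Site Q by 2780 ft

Site P: ISA temp = 0°C, deviation -33°C, DA = 7500 + 120 × (-33) = 3540 ft.
Site Q: ISA temp = -1°C, deviation -14°C, DA = 8000 + 120 × (-14) = 6320 ft.
Site Q is higher by 6320 − 3540 = 2780 ft.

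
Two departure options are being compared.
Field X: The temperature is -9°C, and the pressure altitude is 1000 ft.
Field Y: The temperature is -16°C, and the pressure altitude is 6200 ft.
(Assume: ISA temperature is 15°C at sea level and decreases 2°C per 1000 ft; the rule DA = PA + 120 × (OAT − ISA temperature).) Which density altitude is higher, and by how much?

Field Y by 5608 ft

Field X: ISA temp = 13°C, deviation -22°C, DA = 1000 + 120 × (-22) = -1640 ft.
Field Y: ISA temp = 2.6°C, deviation -18.6°C, DA = 6200 + 120 × (-18.6) = 3968 ft.
Field Y is higher by 3968 − (-1640) = 5608 ft.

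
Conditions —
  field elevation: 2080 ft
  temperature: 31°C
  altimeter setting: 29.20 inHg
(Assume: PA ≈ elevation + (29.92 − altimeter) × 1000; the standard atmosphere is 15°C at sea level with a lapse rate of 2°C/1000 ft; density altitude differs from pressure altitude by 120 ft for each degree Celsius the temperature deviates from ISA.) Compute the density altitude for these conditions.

Pressure altitude = 2080 + (29.92 − 29.20) × 1000 = 2080 + (+720) = 2800 ft.
ISA temperature at 2800 ft = 15 − 2 × (2800/1000) = 9.4°C.
ISA deviation = 31 − 9.4 = +21.6°C.
Density altitude = 2800 + 120 × (21.6) = 5392 ft.

5392 ft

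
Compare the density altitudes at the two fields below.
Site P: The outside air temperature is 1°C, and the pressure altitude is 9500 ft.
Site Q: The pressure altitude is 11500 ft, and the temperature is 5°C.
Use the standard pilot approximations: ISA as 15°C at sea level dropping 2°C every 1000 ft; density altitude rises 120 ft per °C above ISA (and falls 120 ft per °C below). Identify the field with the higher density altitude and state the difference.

Site Q by 2960 ft

Site P: ISA temp = -4°C, deviation +5°C, DA = 9500 + 120 × 5 = 10100 ft.
Site Q: ISA temp = -8°C, deviation +13°C, DA = 11500 + 120 × 13 = 13060 ft.
Site Q is higher by 13060 − 10100 = 2960 ft.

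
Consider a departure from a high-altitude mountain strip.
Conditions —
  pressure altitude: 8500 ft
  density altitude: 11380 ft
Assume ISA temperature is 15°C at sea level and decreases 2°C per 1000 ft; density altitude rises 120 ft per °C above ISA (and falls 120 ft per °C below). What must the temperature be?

22°C

Density altitude − pressure altitude = 11380 − 8500 = +2880 ft.
At 120 ft/°C that is an ISA deviation of 2880/120 = +24°C.
ISA temperature at 8500 ft = 15 − 2 × (8500/1000) = -2°C.
OAT = ISA + deviation = -2 + (+24) = 22°C.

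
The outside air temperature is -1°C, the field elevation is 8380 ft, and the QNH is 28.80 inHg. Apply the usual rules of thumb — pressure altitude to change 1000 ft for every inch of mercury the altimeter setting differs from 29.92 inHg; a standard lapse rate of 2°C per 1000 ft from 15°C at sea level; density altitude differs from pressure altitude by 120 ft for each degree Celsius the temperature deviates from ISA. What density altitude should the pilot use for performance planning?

Pressure altitude = 8380 + (29.92 − 28.80) × 1000 = 8380 + (+1120) = 9500 ft.
ISA temperature at 9500 ft = 15 − 2 × (9500/1000) = -4°C.
ISA deviation = -1 − (-4) = +3°C.
Density altitude = 9500 + 120 × (3) = 9860 ft.

9860 ft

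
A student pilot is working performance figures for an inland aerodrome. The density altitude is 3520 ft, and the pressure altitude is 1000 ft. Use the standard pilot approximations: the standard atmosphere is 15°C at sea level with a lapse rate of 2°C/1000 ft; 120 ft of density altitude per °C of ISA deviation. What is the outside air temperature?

Density altitude − pressure altitude = 3520 − 1000 = +2520 ft.
At 120 ft/°C that is an ISA deviation of 2520/120 = +21°C.
ISA temperature at 1000 ft = 15 − 2 × (1000/1000) = 13°C.
OAT = ISA + deviation = 13 + (+21) = 34°C.

34°C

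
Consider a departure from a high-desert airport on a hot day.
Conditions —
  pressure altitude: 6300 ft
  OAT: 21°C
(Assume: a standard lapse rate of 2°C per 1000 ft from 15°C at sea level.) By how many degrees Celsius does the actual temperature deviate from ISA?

ISA temperature at 6300 ft = 15 − 2 × (6300/1000) = 2.4°C.
Deviation = OAT − ISA = 21 − 2.4 = +18.6°C.

ISA+18.6°C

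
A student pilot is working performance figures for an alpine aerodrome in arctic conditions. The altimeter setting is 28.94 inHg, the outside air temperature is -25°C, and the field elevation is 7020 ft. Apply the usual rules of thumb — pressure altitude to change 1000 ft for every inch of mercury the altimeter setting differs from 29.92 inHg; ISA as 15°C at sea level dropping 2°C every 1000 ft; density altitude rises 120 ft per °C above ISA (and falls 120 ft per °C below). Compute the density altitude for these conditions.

Pressure altitude = 7020 + (29.92 − 28.94) × 1000 = 7020 + (+980) = 8000 ft.
ISA temperature at 8000 ft = 15 − 2 × (8000/1000) = -1°C.
ISA deviation = -25 − (-1) = -24°C.
Density altitude = 8000 + 120 × (-24) = 5120 ft.

5120 ft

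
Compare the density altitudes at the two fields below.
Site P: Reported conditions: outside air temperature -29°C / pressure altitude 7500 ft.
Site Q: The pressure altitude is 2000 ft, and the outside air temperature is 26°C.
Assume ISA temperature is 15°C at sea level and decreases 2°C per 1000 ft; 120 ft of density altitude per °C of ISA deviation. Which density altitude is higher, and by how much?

Site P: ISA temp = 0°C, deviation -29°C, DA = 7500 + 120 × (-29) = 4020 ft.
Site Q: ISA temp = 11°C, deviation +15°C, DA = 2000 + 120 × 15 = 3800 ft.
Site P is higher by 4020 − 3800 = 220 ft.

Site P by 220 ft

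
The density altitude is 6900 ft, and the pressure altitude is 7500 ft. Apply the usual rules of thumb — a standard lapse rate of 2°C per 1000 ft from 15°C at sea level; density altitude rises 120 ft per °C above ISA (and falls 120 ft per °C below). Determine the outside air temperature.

-5°C

Density altitude − pressure altitude = 6900 − 7500 = -600 ft.
At 120 ft/°C that is an ISA deviation of -600/120 = -5°C.
ISA temperature at 7500 ft = 15 − 2 × (7500/1000) = 0°C.
OAT = ISA + deviation = 0 + (-5) = -5°C.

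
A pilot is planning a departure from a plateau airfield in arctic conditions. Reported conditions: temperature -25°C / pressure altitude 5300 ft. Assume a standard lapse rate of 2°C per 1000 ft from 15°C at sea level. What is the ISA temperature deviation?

ISA temperature at 5300 ft = 15 − 2 × (5300/1000) = 4.4°C.
Deviation = OAT − ISA = -25 − 4.4 = -29.4°C.

ISA-29.4°C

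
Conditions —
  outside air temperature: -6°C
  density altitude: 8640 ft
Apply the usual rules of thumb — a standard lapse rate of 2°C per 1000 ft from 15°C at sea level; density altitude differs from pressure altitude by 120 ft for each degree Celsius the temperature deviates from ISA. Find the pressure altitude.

9000 ft

DA = PA + 120 × (OAT − (15 − 2·PA/1000)) = PA + 120·OAT − 1800 + 0.24·PA = 1.24·PA + 120·OAT − 1800.
So 1.24·PA = 8640 − 120 × (-6) + 1800 = 11160.
PA = 11160 / 1.24 = 9000 ft.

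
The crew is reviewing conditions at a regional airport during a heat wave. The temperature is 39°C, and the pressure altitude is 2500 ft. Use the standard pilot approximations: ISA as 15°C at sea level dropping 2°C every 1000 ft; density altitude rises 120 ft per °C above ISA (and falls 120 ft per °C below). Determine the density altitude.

ISA temperature at 2500 ft = 15 − 2 × (2500/1000) = 10°C.
ISA deviation = 39 − 10 = +29°C.
Density altitude = 2500 + 120 × (29) = 2500 + (+3480) = 5980 ft.

5980 ft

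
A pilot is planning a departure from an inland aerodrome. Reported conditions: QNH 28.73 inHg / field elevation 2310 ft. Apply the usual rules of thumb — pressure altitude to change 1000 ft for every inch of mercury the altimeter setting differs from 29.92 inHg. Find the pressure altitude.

Pressure correction = (29.92 − 28.73) × 1000 = +1190 ft.
Pressure altitude = 2310 + (+1190) = 3500 ft.

3500 ft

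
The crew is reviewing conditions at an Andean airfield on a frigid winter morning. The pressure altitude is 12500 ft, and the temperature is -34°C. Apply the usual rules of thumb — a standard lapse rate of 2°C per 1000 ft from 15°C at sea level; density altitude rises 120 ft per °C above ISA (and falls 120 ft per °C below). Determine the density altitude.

ISA temperature at 12500 ft = 15 − 2 × (12500/1000) = -10°C.
ISA deviation = -34 − (-10) = -24°C.
Density altitude = 12500 + 120 × (-24) = 12500 + (-2880) = 9620 ft.

9620 ft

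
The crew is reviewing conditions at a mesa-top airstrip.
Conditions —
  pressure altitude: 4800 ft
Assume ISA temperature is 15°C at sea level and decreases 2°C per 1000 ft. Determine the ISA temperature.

5.4°C

ISA temperature = 15 − 2 × (4800/1000) = 15 − 9.6 = 5.4°C.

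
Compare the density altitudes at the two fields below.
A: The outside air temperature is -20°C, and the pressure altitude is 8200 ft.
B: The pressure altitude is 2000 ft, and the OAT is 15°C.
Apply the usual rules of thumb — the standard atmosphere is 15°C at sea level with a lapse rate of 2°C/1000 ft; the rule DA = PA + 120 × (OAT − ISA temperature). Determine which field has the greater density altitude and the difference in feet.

A by 3488 ft

A: ISA temp = -1.4°C, deviation -18.6°C, DA = 8200 + 120 × (-18.6) = 5968 ft.
B: ISA temp = 11°C, deviation +4°C, DA = 2000 + 120 × 4 = 2480 ft.
A is higher by 5968 − 2480 = 3488 ft.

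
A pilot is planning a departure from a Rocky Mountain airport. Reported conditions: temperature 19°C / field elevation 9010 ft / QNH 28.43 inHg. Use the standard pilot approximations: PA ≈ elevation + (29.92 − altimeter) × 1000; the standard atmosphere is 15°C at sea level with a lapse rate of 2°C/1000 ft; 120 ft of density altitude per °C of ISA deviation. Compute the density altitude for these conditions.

13500 ft

Pressure altitude = 9010 + (29.92 − 28.43) × 1000 = 9010 + (+1490) = 10500 ft.
ISA temperature at 10500 ft = 15 − 2 × (10500/1000) = -6°C.
ISA deviation = 19 − (-6) = +25°C.
Density altitude = 10500 + 120 × (25) = 13500 ft.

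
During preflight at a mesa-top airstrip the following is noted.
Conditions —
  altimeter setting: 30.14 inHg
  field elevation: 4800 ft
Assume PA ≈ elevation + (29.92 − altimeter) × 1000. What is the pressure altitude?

4580 ft

Pressure correction = (29.92 − 30.14) × 1000 = -220 ft.
Pressure altitude = 4800 + (-220) = 4580 ft.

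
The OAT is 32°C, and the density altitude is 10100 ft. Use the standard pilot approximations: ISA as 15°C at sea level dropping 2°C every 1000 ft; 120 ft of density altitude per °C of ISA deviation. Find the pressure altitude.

DA = PA + 120 × (OAT − (15 − 2·PA/1000)) = PA + 120·OAT − 1800 + 0.24·PA = 1.24·PA + 120·OAT − 1800.
So 1.24·PA = 10100 − 120 × 32 + 1800 = 8060.
PA = 8060 / 1.24 = 6500 ft.

6500 ft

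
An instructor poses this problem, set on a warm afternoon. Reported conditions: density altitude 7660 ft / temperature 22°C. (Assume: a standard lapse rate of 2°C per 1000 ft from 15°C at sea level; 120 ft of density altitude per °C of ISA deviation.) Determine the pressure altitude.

5500 ft

DA = PA + 120 × (OAT − (15 − 2·PA/1000)) = PA + 120·OAT − 1800 + 0.24·PA = 1.24·PA + 120·OAT − 1800.
So 1.24·PA = 7660 − 120 × 22 + 1800 = 6820.
PA = 6820 / 1.24 = 5500 ft.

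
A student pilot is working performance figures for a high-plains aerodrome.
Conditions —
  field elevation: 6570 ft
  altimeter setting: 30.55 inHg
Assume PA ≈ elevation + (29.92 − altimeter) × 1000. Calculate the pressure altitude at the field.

Pressure correction = (29.92 − 30.55) × 1000 = -630 ft.
Pressure altitude = 6570 + (-630) = 5940 ft.

5940 ft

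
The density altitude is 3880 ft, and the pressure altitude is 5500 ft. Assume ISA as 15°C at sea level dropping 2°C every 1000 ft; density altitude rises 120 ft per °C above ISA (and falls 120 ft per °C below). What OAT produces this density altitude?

-9.5°C

Density altitude − pressure altitude = 3880 − 5500 = -1620 ft.
At 120 ft/°C that is an ISA deviation of -1620/120 = -13.5°C.
ISA temperature at 5500 ft = 15 − 2 × (5500/1000) = 4°C.
OAT = ISA + deviation = 4 + (-13.5) = -9.5°C.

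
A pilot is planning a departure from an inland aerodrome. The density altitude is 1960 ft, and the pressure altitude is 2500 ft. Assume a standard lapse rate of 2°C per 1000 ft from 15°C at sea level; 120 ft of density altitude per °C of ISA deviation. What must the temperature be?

Density altitude − pressure altitude = 1960 − 2500 = -540 ft.
At 120 ft/°C that is an ISA deviation of -540/120 = -4.5°C.
ISA temperature at 2500 ft = 15 − 2 × (2500/1000) = 10°C.
OAT = ISA + deviation = 10 + (-4.5) = 5.5°C.

5.5°C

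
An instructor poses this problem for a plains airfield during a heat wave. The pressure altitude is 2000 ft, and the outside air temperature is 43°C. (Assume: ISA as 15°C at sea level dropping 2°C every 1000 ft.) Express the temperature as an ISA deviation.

ISA+32°C

ISA temperature at 2000 ft = 15 − 2 × (2000/1000) = 11°C.
Deviation = OAT − ISA = 43 − 11 = +32°C.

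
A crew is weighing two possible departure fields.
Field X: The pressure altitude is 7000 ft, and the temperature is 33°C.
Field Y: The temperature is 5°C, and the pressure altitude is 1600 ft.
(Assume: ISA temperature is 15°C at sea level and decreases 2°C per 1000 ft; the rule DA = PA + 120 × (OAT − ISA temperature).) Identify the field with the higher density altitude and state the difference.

Field X: ISA temp = 1°C, deviation +32°C, DA = 7000 + 120 × 32 = 10840 ft.
Field Y: ISA temp = 11.8°C, deviation -6.8°C, DA = 1600 + 120 × (-6.8) = 784 ft.
Field X is higher by 10840 − 784 = 10056 ft.

Field X by 10056 ft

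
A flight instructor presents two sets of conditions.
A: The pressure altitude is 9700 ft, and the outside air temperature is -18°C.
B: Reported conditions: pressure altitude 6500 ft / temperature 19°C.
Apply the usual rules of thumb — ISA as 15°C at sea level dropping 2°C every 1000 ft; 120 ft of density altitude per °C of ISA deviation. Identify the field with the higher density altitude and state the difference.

B by 472 ft

A: ISA temp = -4.4°C, deviation -13.6°C, DA = 9700 + 120 × (-13.6) = 8068 ft.
B: ISA temp = 2°C, deviation +17°C, DA = 6500 + 120 × 17 = 8540 ft.
B is higher by 8540 − 8068 = 472 ft.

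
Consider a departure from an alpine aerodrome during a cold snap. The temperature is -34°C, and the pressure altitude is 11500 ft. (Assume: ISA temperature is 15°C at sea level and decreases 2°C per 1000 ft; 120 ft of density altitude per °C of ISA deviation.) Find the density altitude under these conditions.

ISA temperature at 11500 ft = 15 − 2 × (11500/1000) = -8°C.
ISA deviation = -34 − (-8) = -26°C.
Density altitude = 11500 + 120 × (-26) = 11500 + (-3120) = 8380 ft.

8380 ft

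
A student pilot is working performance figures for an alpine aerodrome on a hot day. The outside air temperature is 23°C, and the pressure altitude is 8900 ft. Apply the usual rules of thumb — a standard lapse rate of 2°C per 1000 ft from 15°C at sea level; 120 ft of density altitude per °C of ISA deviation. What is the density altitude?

11996 ft

ISA temperature at 8900 ft = 15 − 2 × (8900/1000) = -2.8°C.
ISA deviation = 23 − (-2.8) = +25.8°C.
Density altitude = 8900 + 120 × (25.8) = 8900 + (+3096) = 11996 ft.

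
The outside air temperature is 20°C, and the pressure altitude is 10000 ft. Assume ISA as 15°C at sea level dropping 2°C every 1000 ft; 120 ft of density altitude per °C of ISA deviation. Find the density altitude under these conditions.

ISA temperature at 10000 ft = 15 − 2 × (10000/1000) = -5°C.
ISA deviation = 20 − (-5) = +25°C.
Density altitude = 10000 + 120 × (25) = 10000 + (+3000) = 13000 ft.

13000 ft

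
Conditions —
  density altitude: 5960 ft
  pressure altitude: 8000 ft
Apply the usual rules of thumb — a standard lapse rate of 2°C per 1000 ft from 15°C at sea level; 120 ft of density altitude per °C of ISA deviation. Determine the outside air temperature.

Density altitude − pressure altitude = 5960 − 8000 = -2040 ft.
At 120 ft/°C that is an ISA deviation of -2040/120 = -17°C.
ISA temperature at 8000 ft = 15 − 2 × (8000/1000) = -1°C.
OAT = ISA + deviation = -1 + (-17) = -18°C.

-18°C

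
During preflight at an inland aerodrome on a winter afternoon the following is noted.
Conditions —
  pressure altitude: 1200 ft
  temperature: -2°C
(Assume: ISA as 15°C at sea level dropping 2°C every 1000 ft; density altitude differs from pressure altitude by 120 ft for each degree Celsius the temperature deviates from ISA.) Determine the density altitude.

-552 ft

ISA temperature at 1200 ft = 15 − 2 × (1200/1000) = 12.6°C.
ISA deviation = -2 − 12.6 = -14.6°C.
Density altitude = 1200 + 120 × (-14.6) = 1200 + (-1752) = -552 ft.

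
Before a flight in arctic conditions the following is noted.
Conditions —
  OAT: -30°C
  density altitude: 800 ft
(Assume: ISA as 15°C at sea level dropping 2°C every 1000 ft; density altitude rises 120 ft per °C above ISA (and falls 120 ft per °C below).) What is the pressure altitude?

DA = PA + 120 × (OAT − (15 − 2·PA/1000)) = PA + 120·OAT − 1800 + 0.24·PA = 1.24·PA + 120·OAT − 1800.
So 1.24·PA = 800 − 120 × (-30) + 1800 = 6200.
PA = 6200 / 1.24 = 5000 ft.

5000 ft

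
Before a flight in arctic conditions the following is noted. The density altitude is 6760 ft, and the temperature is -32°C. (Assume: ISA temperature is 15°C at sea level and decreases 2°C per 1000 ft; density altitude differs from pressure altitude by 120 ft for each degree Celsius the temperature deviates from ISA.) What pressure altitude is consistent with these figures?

DA = PA + 120 × (OAT − (15 − 2·PA/1000)) = PA + 120·OAT − 1800 + 0.24·PA = 1.24·PA + 120·OAT − 1800.
So 1.24·PA = 6760 − 120 × (-32) + 1800 = 12400.
PA = 12400 / 1.24 = 10000 ft.

10000 ft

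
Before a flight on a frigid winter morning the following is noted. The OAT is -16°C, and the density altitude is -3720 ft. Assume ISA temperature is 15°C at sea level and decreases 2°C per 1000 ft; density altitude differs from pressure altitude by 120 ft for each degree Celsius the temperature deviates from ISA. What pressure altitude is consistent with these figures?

0 ft

DA = PA + 120 × (OAT − (15 − 2·PA/1000)) = PA + 120·OAT − 1800 + 0.24·PA = 1.24·PA + 120·OAT − 1800.
So 1.24·PA = -3720 − 120 × (-16) + 1800 = 0.
PA = 0 / 1.24 = 0 ft.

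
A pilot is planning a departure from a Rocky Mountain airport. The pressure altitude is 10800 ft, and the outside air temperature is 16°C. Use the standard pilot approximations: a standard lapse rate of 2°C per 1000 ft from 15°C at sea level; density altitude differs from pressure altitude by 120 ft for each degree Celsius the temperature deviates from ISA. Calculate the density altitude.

ISA temperature at 10800 ft = 15 − 2 × (10800/1000) = -6.6°C.
ISA deviation = 16 − (-6.6) = +22.6°C.
Density altitude = 10800 + 120 × (22.6) = 10800 + (+2712) = 13512 ft.

13512 ft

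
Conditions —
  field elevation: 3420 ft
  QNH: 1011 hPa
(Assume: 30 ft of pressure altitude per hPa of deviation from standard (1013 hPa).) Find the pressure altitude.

Pressure correction = (1013 − 1011) × 30 = +60 ft.
Pressure altitude = 3420 + (+60) = 3480 ft.

3480 ft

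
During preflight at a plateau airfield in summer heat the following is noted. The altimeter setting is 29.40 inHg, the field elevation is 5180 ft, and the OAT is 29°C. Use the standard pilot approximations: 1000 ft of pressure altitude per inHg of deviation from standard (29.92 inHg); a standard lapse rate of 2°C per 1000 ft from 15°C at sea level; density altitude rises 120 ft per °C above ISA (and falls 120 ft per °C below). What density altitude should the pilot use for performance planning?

Pressure altitude = 5180 + (29.92 − 29.40) × 1000 = 5180 + (+520) = 5700 ft.
ISA temperature at 5700 ft = 15 − 2 × (5700/1000) = 3.6°C.
ISA deviation = 29 − 3.6 = +25.4°C.
Density altitude = 5700 + 120 × (25.4) = 8748 ft.

8748 ft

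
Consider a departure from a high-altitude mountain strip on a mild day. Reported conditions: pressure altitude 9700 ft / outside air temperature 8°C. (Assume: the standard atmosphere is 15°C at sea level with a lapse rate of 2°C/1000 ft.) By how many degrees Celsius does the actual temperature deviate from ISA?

ISA temperature at 9700 ft = 15 − 2 × (9700/1000) = -4.4°C.
Deviation = OAT − ISA = 8 − (-4.4) = +12.4°C.

ISA+12.4°C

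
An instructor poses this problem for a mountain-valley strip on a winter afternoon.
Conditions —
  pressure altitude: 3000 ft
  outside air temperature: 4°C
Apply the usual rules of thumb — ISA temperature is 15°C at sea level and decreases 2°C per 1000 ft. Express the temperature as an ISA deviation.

ISA temperature at 3000 ft = 15 − 2 × (3000/1000) = 9°C.
Deviation = OAT − ISA = 4 − 9 = -5°C.

ISA-5°C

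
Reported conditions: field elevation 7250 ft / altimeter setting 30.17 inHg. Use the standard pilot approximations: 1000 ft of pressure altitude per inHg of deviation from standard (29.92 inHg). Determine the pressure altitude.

Pressure correction = (29.92 − 30.17) × 1000 = -250 ft.
Pressure altitude = 7250 + (-250) = 7000 ft.

7000 ft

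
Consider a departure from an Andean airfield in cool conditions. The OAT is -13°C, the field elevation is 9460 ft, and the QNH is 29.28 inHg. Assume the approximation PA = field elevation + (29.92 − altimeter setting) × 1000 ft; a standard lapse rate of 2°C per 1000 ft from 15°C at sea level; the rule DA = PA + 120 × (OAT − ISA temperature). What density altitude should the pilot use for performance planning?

9164 ft

Pressure altitude = 9460 + (29.92 − 29.28) × 1000 = 9460 + (+640) = 10100 ft.
ISA temperature at 10100 ft = 15 − 2 × (10100/1000) = -5.2°C.
ISA deviation = -13 − (-5.2) = -7.8°C.
Density altitude = 10100 + 120 × (-7.8) = 9164 ft.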